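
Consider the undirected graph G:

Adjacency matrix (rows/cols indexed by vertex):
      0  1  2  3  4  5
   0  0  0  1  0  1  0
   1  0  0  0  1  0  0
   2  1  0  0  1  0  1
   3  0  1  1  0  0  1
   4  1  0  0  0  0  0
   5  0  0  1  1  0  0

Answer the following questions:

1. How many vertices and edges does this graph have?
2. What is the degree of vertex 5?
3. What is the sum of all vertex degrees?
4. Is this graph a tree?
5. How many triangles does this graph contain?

Count: 6 vertices, 6 edges.
Vertex 5 has neighbors [2, 3], degree = 2.
Handshaking lemma: 2 * 6 = 12.
A tree on 6 vertices has 5 edges. This graph has 6 edges (1 extra). Not a tree.
Number of triangles = 1.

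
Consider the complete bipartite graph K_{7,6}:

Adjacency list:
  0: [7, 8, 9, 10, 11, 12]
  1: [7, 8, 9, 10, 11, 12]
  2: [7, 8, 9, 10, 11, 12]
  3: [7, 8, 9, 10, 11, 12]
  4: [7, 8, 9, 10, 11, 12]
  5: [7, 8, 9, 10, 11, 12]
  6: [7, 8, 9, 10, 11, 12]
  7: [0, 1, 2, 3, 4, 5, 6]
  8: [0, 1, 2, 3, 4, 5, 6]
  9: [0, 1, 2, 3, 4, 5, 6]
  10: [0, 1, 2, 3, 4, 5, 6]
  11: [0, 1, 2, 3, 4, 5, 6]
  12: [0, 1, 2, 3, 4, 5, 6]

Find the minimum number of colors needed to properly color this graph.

K_{7,6} is bipartite: vertices split into two independent sets of size 7 and 6.
Color one set 0, the other 1. No adjacent vertices share a color.
Chromatic number = 2.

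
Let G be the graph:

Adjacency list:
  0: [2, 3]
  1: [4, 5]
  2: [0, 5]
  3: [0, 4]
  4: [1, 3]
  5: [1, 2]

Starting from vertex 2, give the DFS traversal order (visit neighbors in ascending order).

DFS from vertex 2 (neighbors processed in ascending order):
Visit order: 2, 0, 3, 4, 1, 5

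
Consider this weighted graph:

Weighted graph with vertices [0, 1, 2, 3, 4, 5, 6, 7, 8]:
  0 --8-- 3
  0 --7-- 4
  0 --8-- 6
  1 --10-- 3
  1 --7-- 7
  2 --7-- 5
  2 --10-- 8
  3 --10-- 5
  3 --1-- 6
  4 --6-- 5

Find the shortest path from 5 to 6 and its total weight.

Using Dijkstra's algorithm from vertex 5:
Shortest path: 5 -> 3 -> 6
Total weight: 10 + 1 = 11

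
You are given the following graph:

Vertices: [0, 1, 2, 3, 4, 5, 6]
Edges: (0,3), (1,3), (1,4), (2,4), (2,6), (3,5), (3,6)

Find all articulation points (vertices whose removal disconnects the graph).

An articulation point is a vertex whose removal disconnects the graph.
Articulation points: [3]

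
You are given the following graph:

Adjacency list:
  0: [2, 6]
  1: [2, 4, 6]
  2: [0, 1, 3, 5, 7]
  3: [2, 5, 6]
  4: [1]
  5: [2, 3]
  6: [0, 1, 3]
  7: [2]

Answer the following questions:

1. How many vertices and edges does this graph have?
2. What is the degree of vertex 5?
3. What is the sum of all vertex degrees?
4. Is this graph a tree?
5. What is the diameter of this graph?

Count: 8 vertices, 10 edges.
Vertex 5 has neighbors [2, 3], degree = 2.
Handshaking lemma: 2 * 10 = 20.
A tree on 8 vertices has 7 edges. This graph has 10 edges (3 extra). Not a tree.
Diameter (longest shortest path) = 3.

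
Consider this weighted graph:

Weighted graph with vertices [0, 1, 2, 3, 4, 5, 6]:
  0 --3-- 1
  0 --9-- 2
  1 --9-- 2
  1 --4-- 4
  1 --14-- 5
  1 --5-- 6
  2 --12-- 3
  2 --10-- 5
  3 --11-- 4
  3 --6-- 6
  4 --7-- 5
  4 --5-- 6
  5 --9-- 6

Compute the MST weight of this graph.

Applying Kruskal's algorithm (sort edges by weight, add if no cycle):
  Add (0,1) w=3
  Add (1,4) w=4
  Add (1,6) w=5
  Skip (4,6) w=5 (creates cycle)
  Add (3,6) w=6
  Add (4,5) w=7
  Add (0,2) w=9
  Skip (1,2) w=9 (creates cycle)
  Skip (5,6) w=9 (creates cycle)
  Skip (2,5) w=10 (creates cycle)
  Skip (3,4) w=11 (creates cycle)
  Skip (2,3) w=12 (creates cycle)
  Skip (1,5) w=14 (creates cycle)
MST weight = 34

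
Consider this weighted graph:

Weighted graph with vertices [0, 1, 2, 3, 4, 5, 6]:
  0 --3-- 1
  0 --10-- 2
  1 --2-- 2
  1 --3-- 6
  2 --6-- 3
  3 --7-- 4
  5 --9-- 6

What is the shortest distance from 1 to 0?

Using Dijkstra's algorithm from vertex 1:
Shortest path: 1 -> 0
Total weight: 3 = 3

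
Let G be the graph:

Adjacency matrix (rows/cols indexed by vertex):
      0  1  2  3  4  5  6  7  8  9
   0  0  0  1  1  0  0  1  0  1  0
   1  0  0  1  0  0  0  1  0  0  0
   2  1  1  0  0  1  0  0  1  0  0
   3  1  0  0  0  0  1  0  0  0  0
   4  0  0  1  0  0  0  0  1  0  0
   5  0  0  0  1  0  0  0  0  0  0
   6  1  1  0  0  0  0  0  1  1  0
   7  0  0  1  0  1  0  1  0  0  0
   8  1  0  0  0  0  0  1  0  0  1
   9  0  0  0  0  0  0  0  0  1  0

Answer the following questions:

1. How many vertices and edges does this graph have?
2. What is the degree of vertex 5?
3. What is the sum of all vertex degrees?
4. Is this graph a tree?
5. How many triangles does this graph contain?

Count: 10 vertices, 13 edges.
Vertex 5 has neighbors [3], degree = 1.
Handshaking lemma: 2 * 13 = 26.
A tree on 10 vertices has 9 edges. This graph has 13 edges (4 extra). Not a tree.
Number of triangles = 2.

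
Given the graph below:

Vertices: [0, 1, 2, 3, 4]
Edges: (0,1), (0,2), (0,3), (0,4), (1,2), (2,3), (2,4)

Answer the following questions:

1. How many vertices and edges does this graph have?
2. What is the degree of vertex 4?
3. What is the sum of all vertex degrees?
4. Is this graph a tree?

Count: 5 vertices, 7 edges.
Vertex 4 has neighbors [0, 2], degree = 2.
Handshaking lemma: 2 * 7 = 14.
A tree on 5 vertices has 4 edges. This graph has 7 edges (3 extra). Not a tree.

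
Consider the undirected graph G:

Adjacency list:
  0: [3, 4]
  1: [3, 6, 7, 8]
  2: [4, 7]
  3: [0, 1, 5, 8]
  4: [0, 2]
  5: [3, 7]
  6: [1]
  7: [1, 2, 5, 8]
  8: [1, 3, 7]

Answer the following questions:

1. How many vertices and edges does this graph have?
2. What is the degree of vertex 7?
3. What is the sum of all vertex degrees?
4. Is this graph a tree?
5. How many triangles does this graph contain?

Count: 9 vertices, 12 edges.
Vertex 7 has neighbors [1, 2, 5, 8], degree = 4.
Handshaking lemma: 2 * 12 = 24.
A tree on 9 vertices has 8 edges. This graph has 12 edges (4 extra). Not a tree.
Number of triangles = 2.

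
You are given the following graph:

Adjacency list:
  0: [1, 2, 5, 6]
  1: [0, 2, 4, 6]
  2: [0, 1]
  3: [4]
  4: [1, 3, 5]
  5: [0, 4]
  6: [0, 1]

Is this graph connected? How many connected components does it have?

Checking connectivity: the graph has 1 connected component(s).
All vertices are reachable from each other. The graph IS connected.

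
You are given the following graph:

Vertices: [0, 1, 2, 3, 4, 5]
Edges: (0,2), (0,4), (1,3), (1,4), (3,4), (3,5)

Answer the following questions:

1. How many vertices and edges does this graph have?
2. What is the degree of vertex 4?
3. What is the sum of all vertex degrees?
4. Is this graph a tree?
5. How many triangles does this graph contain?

Count: 6 vertices, 6 edges.
Vertex 4 has neighbors [0, 1, 3], degree = 3.
Handshaking lemma: 2 * 6 = 12.
A tree on 6 vertices has 5 edges. This graph has 6 edges (1 extra). Not a tree.
Number of triangles = 1.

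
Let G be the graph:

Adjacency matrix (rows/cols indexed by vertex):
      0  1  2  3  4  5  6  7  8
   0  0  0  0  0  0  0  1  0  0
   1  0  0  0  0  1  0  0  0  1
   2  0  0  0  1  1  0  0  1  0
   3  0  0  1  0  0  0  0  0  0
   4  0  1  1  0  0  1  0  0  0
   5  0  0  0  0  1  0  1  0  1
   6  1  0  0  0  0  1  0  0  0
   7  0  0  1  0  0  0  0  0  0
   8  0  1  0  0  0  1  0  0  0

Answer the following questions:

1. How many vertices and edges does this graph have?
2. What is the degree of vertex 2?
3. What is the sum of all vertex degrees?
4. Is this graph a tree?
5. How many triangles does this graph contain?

Count: 9 vertices, 9 edges.
Vertex 2 has neighbors [3, 4, 7], degree = 3.
Handshaking lemma: 2 * 9 = 18.
A tree on 9 vertices has 8 edges. This graph has 9 edges (1 extra). Not a tree.
Number of triangles = 0.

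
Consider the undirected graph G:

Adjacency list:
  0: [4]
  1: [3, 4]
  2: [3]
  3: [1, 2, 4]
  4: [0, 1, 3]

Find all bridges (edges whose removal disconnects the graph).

A bridge is an edge whose removal increases the number of connected components.
Bridges found: (0,4), (2,3)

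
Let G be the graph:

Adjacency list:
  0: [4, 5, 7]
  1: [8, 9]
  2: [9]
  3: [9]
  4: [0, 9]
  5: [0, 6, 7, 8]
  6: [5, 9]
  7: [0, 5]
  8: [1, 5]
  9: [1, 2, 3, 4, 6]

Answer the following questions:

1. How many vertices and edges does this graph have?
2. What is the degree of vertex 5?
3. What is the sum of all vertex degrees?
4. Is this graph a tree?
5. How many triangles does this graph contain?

Count: 10 vertices, 12 edges.
Vertex 5 has neighbors [0, 6, 7, 8], degree = 4.
Handshaking lemma: 2 * 12 = 24.
A tree on 10 vertices has 9 edges. This graph has 12 edges (3 extra). Not a tree.
Number of triangles = 1.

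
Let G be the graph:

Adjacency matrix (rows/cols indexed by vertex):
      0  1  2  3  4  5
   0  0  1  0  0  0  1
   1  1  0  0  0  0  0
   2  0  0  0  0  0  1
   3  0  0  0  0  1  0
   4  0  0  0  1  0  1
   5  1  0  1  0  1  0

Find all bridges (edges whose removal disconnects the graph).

A bridge is an edge whose removal increases the number of connected components.
Bridges found: (0,1), (0,5), (2,5), (3,4), (4,5)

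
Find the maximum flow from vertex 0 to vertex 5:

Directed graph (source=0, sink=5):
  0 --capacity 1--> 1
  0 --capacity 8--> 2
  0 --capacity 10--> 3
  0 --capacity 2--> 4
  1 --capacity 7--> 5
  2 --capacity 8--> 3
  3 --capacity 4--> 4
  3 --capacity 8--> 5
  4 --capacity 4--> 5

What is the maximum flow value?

Computing max flow:
  Flow on (0->1): 1/1
  Flow on (0->2): 8/8
  Flow on (0->3): 4/10
  Flow on (1->5): 1/7
  Flow on (2->3): 8/8
  Flow on (3->4): 4/4
  Flow on (3->5): 8/8
  Flow on (4->5): 4/4
Maximum flow = 13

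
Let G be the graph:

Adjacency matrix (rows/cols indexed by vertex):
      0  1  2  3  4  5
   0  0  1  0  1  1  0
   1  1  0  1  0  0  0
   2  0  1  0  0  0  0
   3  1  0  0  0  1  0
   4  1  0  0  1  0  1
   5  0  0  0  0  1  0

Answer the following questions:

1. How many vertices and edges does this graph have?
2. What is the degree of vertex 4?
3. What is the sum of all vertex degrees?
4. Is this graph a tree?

Count: 6 vertices, 6 edges.
Vertex 4 has neighbors [0, 3, 5], degree = 3.
Handshaking lemma: 2 * 6 = 12.
A tree on 6 vertices has 5 edges. This graph has 6 edges (1 extra). Not a tree.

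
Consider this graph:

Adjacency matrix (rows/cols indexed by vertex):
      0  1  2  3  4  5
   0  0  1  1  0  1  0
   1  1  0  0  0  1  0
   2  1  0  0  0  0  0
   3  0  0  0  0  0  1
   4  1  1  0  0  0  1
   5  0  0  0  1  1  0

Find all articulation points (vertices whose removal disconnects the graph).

An articulation point is a vertex whose removal disconnects the graph.
Articulation points: [0, 4, 5]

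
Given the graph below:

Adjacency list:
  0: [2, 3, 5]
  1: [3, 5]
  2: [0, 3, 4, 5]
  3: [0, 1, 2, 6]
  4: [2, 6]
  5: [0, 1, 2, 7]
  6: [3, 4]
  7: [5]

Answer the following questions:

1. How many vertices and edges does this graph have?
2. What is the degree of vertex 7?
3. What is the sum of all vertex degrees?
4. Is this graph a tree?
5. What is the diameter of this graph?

Count: 8 vertices, 11 edges.
Vertex 7 has neighbors [5], degree = 1.
Handshaking lemma: 2 * 11 = 22.
A tree on 8 vertices has 7 edges. This graph has 11 edges (4 extra). Not a tree.
Diameter (longest shortest path) = 4.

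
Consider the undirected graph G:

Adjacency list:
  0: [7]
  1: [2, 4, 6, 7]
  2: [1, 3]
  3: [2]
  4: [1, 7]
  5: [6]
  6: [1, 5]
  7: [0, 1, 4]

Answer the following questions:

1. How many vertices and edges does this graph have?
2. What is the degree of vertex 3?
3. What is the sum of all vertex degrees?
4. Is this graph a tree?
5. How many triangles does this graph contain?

Count: 8 vertices, 8 edges.
Vertex 3 has neighbors [2], degree = 1.
Handshaking lemma: 2 * 8 = 16.
A tree on 8 vertices has 7 edges. This graph has 8 edges (1 extra). Not a tree.
Number of triangles = 1.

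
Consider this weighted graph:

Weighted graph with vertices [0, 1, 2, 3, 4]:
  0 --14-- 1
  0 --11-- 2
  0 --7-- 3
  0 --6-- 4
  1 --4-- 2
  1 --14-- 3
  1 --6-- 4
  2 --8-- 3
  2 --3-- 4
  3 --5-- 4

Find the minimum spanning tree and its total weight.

Applying Kruskal's algorithm (sort edges by weight, add if no cycle):
  Add (2,4) w=3
  Add (1,2) w=4
  Add (3,4) w=5
  Add (0,4) w=6
  Skip (1,4) w=6 (creates cycle)
  Skip (0,3) w=7 (creates cycle)
  Skip (2,3) w=8 (creates cycle)
  Skip (0,2) w=11 (creates cycle)
  Skip (0,1) w=14 (creates cycle)
  Skip (1,3) w=14 (creates cycle)
MST weight = 18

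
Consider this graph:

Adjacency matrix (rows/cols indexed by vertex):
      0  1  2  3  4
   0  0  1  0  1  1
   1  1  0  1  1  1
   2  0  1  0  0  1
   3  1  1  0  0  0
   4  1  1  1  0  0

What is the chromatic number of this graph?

The graph has a maximum clique of size 3 (lower bound on chromatic number).
A valid 3-coloring: {0: 1, 1: 0, 2: 1, 3: 2, 4: 2}.
Chromatic number = 3.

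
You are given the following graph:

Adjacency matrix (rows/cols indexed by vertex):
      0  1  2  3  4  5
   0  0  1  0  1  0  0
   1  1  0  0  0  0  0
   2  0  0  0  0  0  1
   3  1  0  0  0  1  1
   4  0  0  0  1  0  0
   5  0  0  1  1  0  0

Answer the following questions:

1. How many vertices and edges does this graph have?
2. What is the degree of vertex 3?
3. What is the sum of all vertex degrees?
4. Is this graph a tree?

Count: 6 vertices, 5 edges.
Vertex 3 has neighbors [0, 4, 5], degree = 3.
Handshaking lemma: 2 * 5 = 10.
A graph is a tree iff it is connected and has exactly n-1 edges. This graph is connected (all 6 vertices in one component) and has 6-1 = 5 edges. It is a tree.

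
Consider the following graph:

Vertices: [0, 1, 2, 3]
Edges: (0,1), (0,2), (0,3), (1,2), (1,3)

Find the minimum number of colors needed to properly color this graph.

The graph has a maximum clique of size 3 (lower bound on chromatic number).
A valid 3-coloring: {0: 0, 1: 1, 2: 2, 3: 2}.
Chromatic number = 3.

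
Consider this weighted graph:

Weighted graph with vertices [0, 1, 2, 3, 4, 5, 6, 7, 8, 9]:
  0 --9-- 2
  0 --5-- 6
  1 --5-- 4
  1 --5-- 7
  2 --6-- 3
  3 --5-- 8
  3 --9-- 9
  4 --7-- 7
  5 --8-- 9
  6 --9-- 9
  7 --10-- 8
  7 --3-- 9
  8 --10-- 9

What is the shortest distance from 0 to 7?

Using Dijkstra's algorithm from vertex 0:
Shortest path: 0 -> 6 -> 9 -> 7
Total weight: 5 + 9 + 3 = 17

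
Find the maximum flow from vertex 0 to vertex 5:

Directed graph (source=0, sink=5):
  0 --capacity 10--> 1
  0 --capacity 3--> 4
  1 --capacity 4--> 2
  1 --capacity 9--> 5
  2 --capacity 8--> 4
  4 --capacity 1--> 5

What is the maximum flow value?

Computing max flow:
  Flow on (0->1): 10/10
  Flow on (1->2): 1/4
  Flow on (1->5): 9/9
  Flow on (2->4): 1/8
  Flow on (4->5): 1/1
Maximum flow = 10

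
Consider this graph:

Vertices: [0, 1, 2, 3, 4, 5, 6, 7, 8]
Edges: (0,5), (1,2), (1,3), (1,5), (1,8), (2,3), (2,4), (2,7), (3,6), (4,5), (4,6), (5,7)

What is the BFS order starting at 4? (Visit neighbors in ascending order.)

BFS from vertex 4 (neighbors processed in ascending order):
Visit order: 4, 2, 5, 6, 1, 3, 7, 0, 8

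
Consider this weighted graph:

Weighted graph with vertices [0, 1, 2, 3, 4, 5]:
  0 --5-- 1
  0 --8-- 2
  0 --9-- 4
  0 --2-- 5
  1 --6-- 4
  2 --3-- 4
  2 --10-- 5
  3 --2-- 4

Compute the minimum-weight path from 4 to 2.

Using Dijkstra's algorithm from vertex 4:
Shortest path: 4 -> 2
Total weight: 3 = 3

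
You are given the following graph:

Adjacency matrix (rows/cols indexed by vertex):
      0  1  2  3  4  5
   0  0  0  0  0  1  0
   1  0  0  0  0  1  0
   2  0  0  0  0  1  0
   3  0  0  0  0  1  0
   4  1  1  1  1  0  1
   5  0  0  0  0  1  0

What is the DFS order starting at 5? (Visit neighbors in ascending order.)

DFS from vertex 5 (neighbors processed in ascending order):
Visit order: 5, 4, 0, 1, 2, 3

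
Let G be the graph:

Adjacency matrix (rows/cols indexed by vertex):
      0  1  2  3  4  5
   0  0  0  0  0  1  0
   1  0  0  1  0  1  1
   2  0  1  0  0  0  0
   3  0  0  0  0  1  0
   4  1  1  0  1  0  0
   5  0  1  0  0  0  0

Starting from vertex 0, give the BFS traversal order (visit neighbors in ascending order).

BFS from vertex 0 (neighbors processed in ascending order):
Visit order: 0, 4, 1, 3, 2, 5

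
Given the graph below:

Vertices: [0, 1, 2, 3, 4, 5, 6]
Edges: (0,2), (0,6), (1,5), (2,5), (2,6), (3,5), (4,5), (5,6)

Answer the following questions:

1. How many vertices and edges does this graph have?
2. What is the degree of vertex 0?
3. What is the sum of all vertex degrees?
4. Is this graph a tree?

Count: 7 vertices, 8 edges.
Vertex 0 has neighbors [2, 6], degree = 2.
Handshaking lemma: 2 * 8 = 16.
A tree on 7 vertices has 6 edges. This graph has 8 edges (2 extra). Not a tree.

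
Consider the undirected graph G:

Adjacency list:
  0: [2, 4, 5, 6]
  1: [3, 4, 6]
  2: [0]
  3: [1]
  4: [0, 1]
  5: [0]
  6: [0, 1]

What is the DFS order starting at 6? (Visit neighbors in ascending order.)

DFS from vertex 6 (neighbors processed in ascending order):
Visit order: 6, 0, 2, 4, 1, 3, 5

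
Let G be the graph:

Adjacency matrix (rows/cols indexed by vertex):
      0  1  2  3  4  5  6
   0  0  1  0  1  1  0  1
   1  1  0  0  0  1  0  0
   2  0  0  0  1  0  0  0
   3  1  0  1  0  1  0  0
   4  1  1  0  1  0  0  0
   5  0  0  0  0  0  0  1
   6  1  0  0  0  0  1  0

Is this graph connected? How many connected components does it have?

Checking connectivity: the graph has 1 connected component(s).
All vertices are reachable from each other. The graph IS connected.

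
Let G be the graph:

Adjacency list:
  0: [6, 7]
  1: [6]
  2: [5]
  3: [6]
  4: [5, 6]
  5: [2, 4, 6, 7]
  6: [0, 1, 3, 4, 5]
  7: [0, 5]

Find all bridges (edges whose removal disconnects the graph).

A bridge is an edge whose removal increases the number of connected components.
Bridges found: (1,6), (2,5), (3,6)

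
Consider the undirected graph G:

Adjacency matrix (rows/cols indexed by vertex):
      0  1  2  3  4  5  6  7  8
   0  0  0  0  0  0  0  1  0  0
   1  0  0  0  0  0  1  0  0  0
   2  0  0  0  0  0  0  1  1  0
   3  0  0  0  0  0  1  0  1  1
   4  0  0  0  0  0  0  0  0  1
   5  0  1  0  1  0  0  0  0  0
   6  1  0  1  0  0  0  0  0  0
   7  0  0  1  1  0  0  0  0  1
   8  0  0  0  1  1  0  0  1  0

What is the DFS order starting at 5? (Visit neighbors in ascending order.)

DFS from vertex 5 (neighbors processed in ascending order):
Visit order: 5, 1, 3, 7, 2, 6, 0, 8, 4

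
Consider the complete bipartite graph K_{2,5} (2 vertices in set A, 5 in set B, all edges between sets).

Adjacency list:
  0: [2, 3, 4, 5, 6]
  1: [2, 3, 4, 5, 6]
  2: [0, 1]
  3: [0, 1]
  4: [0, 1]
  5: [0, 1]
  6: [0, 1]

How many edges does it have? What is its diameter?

K_{2,5} has 2 * 5 = 10 edges.
Any vertex reaches any opposite-side vertex in 1 step; same-side vertices reach in 2 steps via any opposite-side vertex.
Diameter = 2.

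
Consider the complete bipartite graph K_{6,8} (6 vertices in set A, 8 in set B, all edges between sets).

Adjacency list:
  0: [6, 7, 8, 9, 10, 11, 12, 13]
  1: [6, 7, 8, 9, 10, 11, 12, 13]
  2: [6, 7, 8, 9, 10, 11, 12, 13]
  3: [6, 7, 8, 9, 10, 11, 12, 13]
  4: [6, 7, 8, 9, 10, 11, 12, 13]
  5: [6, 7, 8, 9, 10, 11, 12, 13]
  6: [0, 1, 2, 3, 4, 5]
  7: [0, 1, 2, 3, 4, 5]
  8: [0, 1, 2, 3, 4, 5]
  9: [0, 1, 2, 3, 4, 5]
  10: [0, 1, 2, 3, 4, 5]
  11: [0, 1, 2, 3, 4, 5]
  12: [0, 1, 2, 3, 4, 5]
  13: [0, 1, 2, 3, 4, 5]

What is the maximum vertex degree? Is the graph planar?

Set-A vertices have degree 8; set-B vertices have degree 6. Maximum degree = max(6,8) = 8.
K_{6,8} contains K_{3,3} as a subgraph (since both sides have >= 3 vertices); by Kuratowski's theorem it is not planar.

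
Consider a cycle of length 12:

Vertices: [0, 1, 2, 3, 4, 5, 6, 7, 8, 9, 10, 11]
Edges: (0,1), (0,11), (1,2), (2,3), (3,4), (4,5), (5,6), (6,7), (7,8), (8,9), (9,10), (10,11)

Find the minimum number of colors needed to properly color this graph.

This is an even cycle (C_12). Even cycles are bipartite.
Chromatic number = 2.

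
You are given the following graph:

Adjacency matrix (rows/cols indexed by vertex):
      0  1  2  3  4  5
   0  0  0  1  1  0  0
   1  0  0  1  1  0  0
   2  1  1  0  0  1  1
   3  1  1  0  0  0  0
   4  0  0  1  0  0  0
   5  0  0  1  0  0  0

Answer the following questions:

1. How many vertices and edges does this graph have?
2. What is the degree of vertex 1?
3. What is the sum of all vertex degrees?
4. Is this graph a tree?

Count: 6 vertices, 6 edges.
Vertex 1 has neighbors [2, 3], degree = 2.
Handshaking lemma: 2 * 6 = 12.
A tree on 6 vertices has 5 edges. This graph has 6 edges (1 extra). Not a tree.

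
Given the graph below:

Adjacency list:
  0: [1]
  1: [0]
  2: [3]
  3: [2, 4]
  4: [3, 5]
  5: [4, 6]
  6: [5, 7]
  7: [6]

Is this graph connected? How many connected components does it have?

Checking connectivity: the graph has 2 connected component(s).
Components: [[0, 1], [2, 3, 4, 5, 6, 7]]. The graph is NOT connected.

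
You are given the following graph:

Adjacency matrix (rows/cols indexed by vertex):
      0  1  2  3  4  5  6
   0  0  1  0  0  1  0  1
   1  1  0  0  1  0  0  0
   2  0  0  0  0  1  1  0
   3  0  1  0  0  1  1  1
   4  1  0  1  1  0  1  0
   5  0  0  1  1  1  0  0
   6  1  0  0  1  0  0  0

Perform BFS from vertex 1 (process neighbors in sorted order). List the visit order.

BFS from vertex 1 (neighbors processed in ascending order):
Visit order: 1, 0, 3, 4, 6, 5, 2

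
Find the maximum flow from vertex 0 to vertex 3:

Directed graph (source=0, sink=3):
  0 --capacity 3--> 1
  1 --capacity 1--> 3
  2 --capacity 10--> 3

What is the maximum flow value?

Computing max flow:
  Flow on (0->1): 1/3
  Flow on (1->3): 1/1
Maximum flow = 1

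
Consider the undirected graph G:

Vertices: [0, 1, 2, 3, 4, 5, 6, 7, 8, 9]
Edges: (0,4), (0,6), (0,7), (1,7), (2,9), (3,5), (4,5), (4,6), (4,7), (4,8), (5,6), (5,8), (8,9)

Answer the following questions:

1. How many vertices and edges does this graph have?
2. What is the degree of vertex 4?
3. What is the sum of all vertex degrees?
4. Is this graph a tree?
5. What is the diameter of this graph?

Count: 10 vertices, 13 edges.
Vertex 4 has neighbors [0, 5, 6, 7, 8], degree = 5.
Handshaking lemma: 2 * 13 = 26.
A tree on 10 vertices has 9 edges. This graph has 13 edges (4 extra). Not a tree.
Diameter (longest shortest path) = 5.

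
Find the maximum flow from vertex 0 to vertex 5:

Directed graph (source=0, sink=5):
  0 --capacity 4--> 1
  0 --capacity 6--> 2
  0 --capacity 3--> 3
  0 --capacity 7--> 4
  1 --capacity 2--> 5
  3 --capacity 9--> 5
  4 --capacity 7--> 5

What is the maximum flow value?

Computing max flow:
  Flow on (0->1): 2/4
  Flow on (0->3): 3/3
  Flow on (0->4): 7/7
  Flow on (1->5): 2/2
  Flow on (3->5): 3/9
  Flow on (4->5): 7/7
Maximum flow = 12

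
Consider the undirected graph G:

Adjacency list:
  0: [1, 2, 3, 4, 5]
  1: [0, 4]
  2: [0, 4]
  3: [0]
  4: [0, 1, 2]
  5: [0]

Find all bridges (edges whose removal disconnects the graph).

A bridge is an edge whose removal increases the number of connected components.
Bridges found: (0,3), (0,5)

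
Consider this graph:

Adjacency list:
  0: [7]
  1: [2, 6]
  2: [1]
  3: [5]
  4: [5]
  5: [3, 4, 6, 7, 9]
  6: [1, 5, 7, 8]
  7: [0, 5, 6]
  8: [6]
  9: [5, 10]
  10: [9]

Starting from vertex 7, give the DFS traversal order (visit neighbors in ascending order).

DFS from vertex 7 (neighbors processed in ascending order):
Visit order: 7, 0, 5, 3, 4, 6, 1, 2, 8, 9, 10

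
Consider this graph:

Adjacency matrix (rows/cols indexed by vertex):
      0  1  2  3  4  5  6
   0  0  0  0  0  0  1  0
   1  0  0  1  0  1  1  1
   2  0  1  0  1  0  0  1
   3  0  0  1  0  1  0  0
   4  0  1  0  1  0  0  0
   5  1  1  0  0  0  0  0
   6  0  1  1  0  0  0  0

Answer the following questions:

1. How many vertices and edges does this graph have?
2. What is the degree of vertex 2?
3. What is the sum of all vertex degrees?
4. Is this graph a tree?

Count: 7 vertices, 8 edges.
Vertex 2 has neighbors [1, 3, 6], degree = 3.
Handshaking lemma: 2 * 8 = 16.
A tree on 7 vertices has 6 edges. This graph has 8 edges (2 extra). Not a tree.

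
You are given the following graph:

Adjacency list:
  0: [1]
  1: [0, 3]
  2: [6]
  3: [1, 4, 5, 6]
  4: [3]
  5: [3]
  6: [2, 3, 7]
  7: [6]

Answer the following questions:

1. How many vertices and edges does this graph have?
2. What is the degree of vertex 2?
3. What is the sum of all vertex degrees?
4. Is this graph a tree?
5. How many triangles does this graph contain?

Count: 8 vertices, 7 edges.
Vertex 2 has neighbors [6], degree = 1.
Handshaking lemma: 2 * 7 = 14.
A graph is a tree iff it is connected and has exactly n-1 edges. This graph is connected (all 8 vertices in one component) and has 8-1 = 7 edges. It is a tree.
Number of triangles = 0.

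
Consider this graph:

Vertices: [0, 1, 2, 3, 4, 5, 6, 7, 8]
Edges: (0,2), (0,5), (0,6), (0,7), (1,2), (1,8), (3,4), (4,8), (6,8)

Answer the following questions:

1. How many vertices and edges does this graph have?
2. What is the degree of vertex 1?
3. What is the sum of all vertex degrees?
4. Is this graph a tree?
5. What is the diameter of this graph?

Count: 9 vertices, 9 edges.
Vertex 1 has neighbors [2, 8], degree = 2.
Handshaking lemma: 2 * 9 = 18.
A tree on 9 vertices has 8 edges. This graph has 9 edges (1 extra). Not a tree.
Diameter (longest shortest path) = 5.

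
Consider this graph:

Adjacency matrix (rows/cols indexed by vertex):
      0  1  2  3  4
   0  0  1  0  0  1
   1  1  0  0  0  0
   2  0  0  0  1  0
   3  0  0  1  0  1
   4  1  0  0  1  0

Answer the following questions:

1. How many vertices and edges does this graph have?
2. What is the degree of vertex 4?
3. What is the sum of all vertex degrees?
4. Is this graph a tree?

Count: 5 vertices, 4 edges.
Vertex 4 has neighbors [0, 3], degree = 2.
Handshaking lemma: 2 * 4 = 8.
A graph is a tree iff it is connected and has exactly n-1 edges. This graph is connected (all 5 vertices in one component) and has 5-1 = 4 edges. It is a tree.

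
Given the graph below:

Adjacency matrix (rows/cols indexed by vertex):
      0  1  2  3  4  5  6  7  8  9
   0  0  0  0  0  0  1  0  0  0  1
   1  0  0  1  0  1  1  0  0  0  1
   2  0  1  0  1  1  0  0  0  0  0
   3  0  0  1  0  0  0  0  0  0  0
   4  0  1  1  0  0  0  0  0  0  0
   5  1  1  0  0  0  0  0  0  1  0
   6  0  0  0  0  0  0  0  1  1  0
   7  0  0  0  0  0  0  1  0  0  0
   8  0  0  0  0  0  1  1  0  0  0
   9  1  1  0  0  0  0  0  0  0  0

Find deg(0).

Vertex 0 has neighbors [5, 9], so deg(0) = 2.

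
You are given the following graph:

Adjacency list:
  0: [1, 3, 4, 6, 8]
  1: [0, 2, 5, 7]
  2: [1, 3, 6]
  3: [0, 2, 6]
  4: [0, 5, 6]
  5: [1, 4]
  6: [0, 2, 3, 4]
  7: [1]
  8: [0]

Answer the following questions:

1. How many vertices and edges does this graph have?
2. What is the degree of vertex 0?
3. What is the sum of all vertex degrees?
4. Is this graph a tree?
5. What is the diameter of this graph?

Count: 9 vertices, 13 edges.
Vertex 0 has neighbors [1, 3, 4, 6, 8], degree = 5.
Handshaking lemma: 2 * 13 = 26.
A tree on 9 vertices has 8 edges. This graph has 13 edges (5 extra). Not a tree.
Diameter (longest shortest path) = 3.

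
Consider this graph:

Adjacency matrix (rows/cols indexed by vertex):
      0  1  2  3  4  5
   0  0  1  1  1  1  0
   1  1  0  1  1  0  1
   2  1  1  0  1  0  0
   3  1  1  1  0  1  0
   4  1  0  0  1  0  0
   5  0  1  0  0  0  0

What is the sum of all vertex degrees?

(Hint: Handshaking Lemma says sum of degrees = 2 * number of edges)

Count edges: 9 edges.
By Handshaking Lemma: sum of degrees = 2 * 9 = 18.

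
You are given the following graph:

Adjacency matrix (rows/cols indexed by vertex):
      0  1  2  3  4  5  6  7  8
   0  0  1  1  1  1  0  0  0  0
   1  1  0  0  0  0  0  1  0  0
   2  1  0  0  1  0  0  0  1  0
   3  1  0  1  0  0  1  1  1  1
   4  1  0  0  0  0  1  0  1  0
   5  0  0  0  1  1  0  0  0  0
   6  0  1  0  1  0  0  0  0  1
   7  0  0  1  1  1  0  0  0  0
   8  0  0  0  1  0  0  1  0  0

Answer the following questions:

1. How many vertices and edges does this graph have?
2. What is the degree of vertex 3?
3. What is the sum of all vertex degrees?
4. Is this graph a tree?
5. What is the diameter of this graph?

Count: 9 vertices, 14 edges.
Vertex 3 has neighbors [0, 2, 5, 6, 7, 8], degree = 6.
Handshaking lemma: 2 * 14 = 28.
A tree on 9 vertices has 8 edges. This graph has 14 edges (6 extra). Not a tree.
Diameter (longest shortest path) = 3.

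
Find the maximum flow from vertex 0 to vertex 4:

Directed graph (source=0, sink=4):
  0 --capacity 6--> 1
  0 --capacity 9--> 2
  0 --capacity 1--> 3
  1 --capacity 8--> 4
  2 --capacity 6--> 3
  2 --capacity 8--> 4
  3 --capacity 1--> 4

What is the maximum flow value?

Computing max flow:
  Flow on (0->1): 6/6
  Flow on (0->2): 8/9
  Flow on (0->3): 1/1
  Flow on (1->4): 6/8
  Flow on (2->4): 8/8
  Flow on (3->4): 1/1
Maximum flow = 15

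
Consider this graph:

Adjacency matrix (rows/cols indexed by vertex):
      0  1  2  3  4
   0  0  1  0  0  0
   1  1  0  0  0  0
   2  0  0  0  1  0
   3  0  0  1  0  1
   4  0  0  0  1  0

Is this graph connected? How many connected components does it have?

Checking connectivity: the graph has 2 connected component(s).
Components: [[0, 1], [2, 3, 4]]. The graph is NOT connected.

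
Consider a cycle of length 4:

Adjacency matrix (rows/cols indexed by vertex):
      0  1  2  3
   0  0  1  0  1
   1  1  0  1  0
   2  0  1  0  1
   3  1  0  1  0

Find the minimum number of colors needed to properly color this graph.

This is an even cycle (C_4). Even cycles are bipartite.
Chromatic number = 2.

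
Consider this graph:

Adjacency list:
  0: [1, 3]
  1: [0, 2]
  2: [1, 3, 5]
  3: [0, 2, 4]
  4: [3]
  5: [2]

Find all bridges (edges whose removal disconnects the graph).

A bridge is an edge whose removal increases the number of connected components.
Bridges found: (2,5), (3,4)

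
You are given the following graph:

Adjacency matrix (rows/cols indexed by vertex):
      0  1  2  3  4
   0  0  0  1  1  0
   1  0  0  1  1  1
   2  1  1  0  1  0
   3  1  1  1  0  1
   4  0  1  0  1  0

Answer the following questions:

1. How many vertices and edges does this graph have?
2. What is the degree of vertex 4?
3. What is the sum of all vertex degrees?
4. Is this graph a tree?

Count: 5 vertices, 7 edges.
Vertex 4 has neighbors [1, 3], degree = 2.
Handshaking lemma: 2 * 7 = 14.
A tree on 5 vertices has 4 edges. This graph has 7 edges (3 extra). Not a tree.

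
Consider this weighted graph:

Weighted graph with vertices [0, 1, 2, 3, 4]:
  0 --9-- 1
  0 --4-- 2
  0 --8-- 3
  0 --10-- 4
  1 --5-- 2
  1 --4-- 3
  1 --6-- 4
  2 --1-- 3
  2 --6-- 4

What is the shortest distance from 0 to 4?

Using Dijkstra's algorithm from vertex 0:
Shortest path: 0 -> 4
Total weight: 10 = 10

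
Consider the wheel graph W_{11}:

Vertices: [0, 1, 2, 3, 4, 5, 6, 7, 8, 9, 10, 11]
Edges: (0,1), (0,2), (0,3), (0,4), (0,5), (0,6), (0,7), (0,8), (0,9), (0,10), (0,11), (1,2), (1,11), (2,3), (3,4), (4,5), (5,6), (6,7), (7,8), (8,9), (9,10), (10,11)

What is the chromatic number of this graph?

W_{11} = C_{11} plus a hub adjacent to every cycle vertex.
The outer cycle needs 3 colors (odd cycle); the hub is adjacent to all of them so needs a fresh color.
Chromatic number = 3 + 1 = 4.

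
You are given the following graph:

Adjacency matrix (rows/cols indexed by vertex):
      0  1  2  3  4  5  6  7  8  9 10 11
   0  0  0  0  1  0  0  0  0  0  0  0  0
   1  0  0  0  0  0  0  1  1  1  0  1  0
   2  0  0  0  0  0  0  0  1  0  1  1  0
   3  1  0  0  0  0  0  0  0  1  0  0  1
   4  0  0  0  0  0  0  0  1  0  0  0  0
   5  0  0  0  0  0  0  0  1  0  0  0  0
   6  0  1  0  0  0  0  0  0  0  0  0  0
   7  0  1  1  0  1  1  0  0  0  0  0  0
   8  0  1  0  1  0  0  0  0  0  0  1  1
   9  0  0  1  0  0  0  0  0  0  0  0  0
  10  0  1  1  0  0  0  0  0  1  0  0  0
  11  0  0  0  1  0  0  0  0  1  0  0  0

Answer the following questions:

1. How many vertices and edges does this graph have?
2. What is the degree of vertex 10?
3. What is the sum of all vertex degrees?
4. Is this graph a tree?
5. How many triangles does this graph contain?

Count: 12 vertices, 14 edges.
Vertex 10 has neighbors [1, 2, 8], degree = 3.
Handshaking lemma: 2 * 14 = 28.
A tree on 12 vertices has 11 edges. This graph has 14 edges (3 extra). Not a tree.
Number of triangles = 2.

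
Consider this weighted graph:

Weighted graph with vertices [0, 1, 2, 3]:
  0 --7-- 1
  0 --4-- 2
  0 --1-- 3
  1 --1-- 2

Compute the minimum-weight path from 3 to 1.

Using Dijkstra's algorithm from vertex 3:
Shortest path: 3 -> 0 -> 2 -> 1
Total weight: 1 + 4 + 1 = 6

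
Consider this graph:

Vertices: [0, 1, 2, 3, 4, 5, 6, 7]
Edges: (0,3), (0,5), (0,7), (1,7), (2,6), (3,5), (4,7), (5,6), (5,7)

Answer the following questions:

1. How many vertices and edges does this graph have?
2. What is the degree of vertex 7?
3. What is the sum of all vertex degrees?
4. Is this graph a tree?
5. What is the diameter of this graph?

Count: 8 vertices, 9 edges.
Vertex 7 has neighbors [0, 1, 4, 5], degree = 4.
Handshaking lemma: 2 * 9 = 18.
A tree on 8 vertices has 7 edges. This graph has 9 edges (2 extra). Not a tree.
Diameter (longest shortest path) = 4.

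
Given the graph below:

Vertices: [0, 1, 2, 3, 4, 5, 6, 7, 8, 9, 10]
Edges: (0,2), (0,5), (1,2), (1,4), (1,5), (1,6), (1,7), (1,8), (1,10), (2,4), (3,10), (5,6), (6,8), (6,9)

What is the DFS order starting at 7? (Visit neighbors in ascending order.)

DFS from vertex 7 (neighbors processed in ascending order):
Visit order: 7, 1, 2, 0, 5, 6, 8, 9, 4, 10, 3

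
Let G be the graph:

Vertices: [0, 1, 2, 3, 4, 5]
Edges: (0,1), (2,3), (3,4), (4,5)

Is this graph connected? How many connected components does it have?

Checking connectivity: the graph has 2 connected component(s).
Components: [[0, 1], [2, 3, 4, 5]]. The graph is NOT connected.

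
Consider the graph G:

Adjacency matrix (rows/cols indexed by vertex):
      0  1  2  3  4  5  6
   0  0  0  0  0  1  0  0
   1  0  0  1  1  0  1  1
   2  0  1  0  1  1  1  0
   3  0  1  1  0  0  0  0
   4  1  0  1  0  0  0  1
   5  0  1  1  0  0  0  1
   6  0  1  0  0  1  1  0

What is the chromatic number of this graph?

The graph has a maximum clique of size 3 (lower bound on chromatic number).
A valid 3-coloring: {0: 1, 1: 0, 2: 1, 3: 2, 4: 0, 5: 2, 6: 1}.
Chromatic number = 3.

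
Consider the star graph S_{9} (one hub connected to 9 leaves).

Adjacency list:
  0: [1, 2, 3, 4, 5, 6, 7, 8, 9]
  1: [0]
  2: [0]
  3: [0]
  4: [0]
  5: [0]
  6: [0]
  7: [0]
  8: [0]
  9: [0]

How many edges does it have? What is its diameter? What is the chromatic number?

Star graph S_{9}: the hub connects to all 9 leaves.
Edges = 9.
Diameter = 2 (any leaf to hub is 1, leaf to leaf through hub is 2).
Star graphs are bipartite (hub vs leaves), so chromatic number = 2.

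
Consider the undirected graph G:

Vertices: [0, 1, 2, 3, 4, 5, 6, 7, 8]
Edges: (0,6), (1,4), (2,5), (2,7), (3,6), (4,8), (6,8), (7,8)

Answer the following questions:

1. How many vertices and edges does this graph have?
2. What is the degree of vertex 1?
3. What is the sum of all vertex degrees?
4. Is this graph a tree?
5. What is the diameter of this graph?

Count: 9 vertices, 8 edges.
Vertex 1 has neighbors [4], degree = 1.
Handshaking lemma: 2 * 8 = 16.
A graph is a tree iff it is connected and has exactly n-1 edges. This graph is connected (all 9 vertices in one component) and has 9-1 = 8 edges. It is a tree.
Diameter (longest shortest path) = 5.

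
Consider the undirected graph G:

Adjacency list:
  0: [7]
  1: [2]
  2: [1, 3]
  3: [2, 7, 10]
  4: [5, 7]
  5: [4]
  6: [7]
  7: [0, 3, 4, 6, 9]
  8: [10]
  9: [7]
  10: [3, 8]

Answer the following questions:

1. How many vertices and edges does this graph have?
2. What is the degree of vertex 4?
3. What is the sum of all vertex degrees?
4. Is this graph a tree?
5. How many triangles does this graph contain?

Count: 11 vertices, 10 edges.
Vertex 4 has neighbors [5, 7], degree = 2.
Handshaking lemma: 2 * 10 = 20.
A graph is a tree iff it is connected and has exactly n-1 edges. This graph is connected (all 11 vertices in one component) and has 11-1 = 10 edges. It is a tree.
Number of triangles = 0.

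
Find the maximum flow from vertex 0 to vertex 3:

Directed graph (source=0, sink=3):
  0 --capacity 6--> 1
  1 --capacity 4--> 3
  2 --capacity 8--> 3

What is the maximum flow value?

Computing max flow:
  Flow on (0->1): 4/6
  Flow on (1->3): 4/4
Maximum flow = 4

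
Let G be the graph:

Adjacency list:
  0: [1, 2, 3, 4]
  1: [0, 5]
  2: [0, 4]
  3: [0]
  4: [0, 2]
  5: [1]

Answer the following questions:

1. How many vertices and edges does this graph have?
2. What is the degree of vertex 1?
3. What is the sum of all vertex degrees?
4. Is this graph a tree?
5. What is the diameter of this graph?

Count: 6 vertices, 6 edges.
Vertex 1 has neighbors [0, 5], degree = 2.
Handshaking lemma: 2 * 6 = 12.
A tree on 6 vertices has 5 edges. This graph has 6 edges (1 extra). Not a tree.
Diameter (longest shortest path) = 3.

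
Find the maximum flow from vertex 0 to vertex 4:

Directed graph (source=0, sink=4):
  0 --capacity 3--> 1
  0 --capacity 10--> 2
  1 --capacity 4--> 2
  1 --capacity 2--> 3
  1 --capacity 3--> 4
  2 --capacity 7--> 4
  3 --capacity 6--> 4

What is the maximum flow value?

Computing max flow:
  Flow on (0->1): 3/3
  Flow on (0->2): 7/10
  Flow on (1->4): 3/3
  Flow on (2->4): 7/7
Maximum flow = 10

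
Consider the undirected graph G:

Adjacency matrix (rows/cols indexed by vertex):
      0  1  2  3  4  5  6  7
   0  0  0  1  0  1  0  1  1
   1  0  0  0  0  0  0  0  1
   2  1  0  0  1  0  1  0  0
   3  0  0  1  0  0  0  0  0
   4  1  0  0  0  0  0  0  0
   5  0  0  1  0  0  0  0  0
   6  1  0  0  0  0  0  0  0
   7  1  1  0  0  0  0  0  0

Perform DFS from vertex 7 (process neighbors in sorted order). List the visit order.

DFS from vertex 7 (neighbors processed in ascending order):
Visit order: 7, 0, 2, 3, 5, 4, 6, 1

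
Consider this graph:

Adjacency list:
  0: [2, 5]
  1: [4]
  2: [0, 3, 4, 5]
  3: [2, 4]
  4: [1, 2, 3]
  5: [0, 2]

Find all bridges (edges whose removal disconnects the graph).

A bridge is an edge whose removal increases the number of connected components.
Bridges found: (1,4)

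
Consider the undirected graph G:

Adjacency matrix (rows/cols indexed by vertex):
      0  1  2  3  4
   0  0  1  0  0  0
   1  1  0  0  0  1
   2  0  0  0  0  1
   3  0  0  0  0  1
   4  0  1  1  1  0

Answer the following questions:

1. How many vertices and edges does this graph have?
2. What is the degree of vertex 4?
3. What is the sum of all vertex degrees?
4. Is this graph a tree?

Count: 5 vertices, 4 edges.
Vertex 4 has neighbors [1, 2, 3], degree = 3.
Handshaking lemma: 2 * 4 = 8.
A graph is a tree iff it is connected and has exactly n-1 edges. This graph is connected (all 5 vertices in one component) and has 5-1 = 4 edges. It is a tree.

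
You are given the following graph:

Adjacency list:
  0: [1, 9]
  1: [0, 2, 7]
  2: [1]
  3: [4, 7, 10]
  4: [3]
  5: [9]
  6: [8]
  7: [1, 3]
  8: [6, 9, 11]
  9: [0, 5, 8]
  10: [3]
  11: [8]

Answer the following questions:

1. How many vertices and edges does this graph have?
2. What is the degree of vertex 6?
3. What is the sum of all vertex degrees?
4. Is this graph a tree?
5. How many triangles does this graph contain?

Count: 12 vertices, 11 edges.
Vertex 6 has neighbors [8], degree = 1.
Handshaking lemma: 2 * 11 = 22.
A graph is a tree iff it is connected and has exactly n-1 edges. This graph is connected (all 12 vertices in one component) and has 12-1 = 11 edges. It is a tree.
Number of triangles = 0.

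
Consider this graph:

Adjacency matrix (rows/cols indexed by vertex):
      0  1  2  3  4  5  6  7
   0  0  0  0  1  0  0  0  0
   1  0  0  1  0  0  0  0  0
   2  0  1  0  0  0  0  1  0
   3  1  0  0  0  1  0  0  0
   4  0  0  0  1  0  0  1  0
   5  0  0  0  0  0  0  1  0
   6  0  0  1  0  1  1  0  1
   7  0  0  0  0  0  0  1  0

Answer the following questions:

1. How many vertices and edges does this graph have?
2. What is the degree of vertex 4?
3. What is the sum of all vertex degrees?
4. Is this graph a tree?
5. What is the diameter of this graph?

Count: 8 vertices, 7 edges.
Vertex 4 has neighbors [3, 6], degree = 2.
Handshaking lemma: 2 * 7 = 14.
A graph is a tree iff it is connected and has exactly n-1 edges. This graph is connected (all 8 vertices in one component) and has 8-1 = 7 edges. It is a tree.
Diameter (longest shortest path) = 5.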